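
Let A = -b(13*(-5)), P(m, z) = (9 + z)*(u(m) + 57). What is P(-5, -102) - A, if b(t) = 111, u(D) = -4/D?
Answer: -26322/5 ≈ -5264.4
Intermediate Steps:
P(m, z) = (9 + z)*(57 - 4/m) (P(m, z) = (9 + z)*(-4/m + 57) = (9 + z)*(57 - 4/m))
A = -111 (A = -1*111 = -111)
P(-5, -102) - A = (-36 - 4*(-102) + 57*(-5)*(9 - 102))/(-5) - 1*(-111) = -(-36 + 408 + 57*(-5)*(-93))/5 + 111 = -(-36 + 408 + 26505)/5 + 111 = -⅕*26877 + 111 = -26877/5 + 111 = -26322/5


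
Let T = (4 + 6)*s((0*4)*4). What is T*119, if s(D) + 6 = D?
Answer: -7140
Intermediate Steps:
s(D) = -6 + D
T = -60 (T = (4 + 6)*(-6 + (0*4)*4) = 10*(-6 + 0*4) = 10*(-6 + 0) = 10*(-6) = -60)
T*119 = -60*119 = -7140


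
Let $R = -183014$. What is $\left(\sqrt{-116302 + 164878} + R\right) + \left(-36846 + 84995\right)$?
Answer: $-134865 + 8 \sqrt{759} \approx -1.3464 \cdot 10^{5}$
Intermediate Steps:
$\left(\sqrt{-116302 + 164878} + R\right) + \left(-36846 + 84995\right) = \left(\sqrt{-116302 + 164878} - 183014\right) + \left(-36846 + 84995\right) = \left(\sqrt{48576} - 183014\right) + 48149 = \left(8 \sqrt{759} - 183014\right) + 48149 = \left(-183014 + 8 \sqrt{759}\right) + 48149 = -134865 + 8 \sqrt{759}$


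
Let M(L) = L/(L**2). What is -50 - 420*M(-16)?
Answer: -95/4 ≈ -23.750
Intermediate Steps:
M(L) = 1/L (M(L) = L/L**2 = 1/L)
-50 - 420*M(-16) = -50 - 420/(-16) = -50 - 420*(-1/16) = -50 + 105/4 = -95/4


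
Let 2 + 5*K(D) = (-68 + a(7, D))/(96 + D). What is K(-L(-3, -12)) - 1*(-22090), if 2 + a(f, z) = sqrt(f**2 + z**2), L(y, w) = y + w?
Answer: 12259658/555 + sqrt(274)/555 ≈ 22090.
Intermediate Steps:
L(y, w) = w + y
a(f, z) = -2 + sqrt(f**2 + z**2)
K(D) = -2/5 + (-70 + sqrt(49 + D**2))/(5*(96 + D)) (K(D) = -2/5 + ((-68 + (-2 + sqrt(7**2 + D**2)))/(96 + D))/5 = -2/5 + ((-68 + (-2 + sqrt(49 + D**2)))/(96 + D))/5 = -2/5 + ((-70 + sqrt(49 + D**2))/(96 + D))/5 = -2/5 + (-70 + sqrt(49 + D**2))/(5*(96 + D)))
K(-L(-3, -12)) - 1*(-22090) = (-262 + sqrt(49 + (-(-12 - 3))**2) - (-2)*(-12 - 3))/(5*(96 - (-12 - 3))) - 1*(-22090) = (-262 + sqrt(49 + (-1*(-15))**2) - (-2)*(-15))/(5*(96 - 1*(-15))) + 22090 = (-262 + sqrt(49 + 15**2) - 2*15)/(5*(96 + 15)) + 22090 = (1/5)*(-262 + sqrt(49 + 225) - 30)/111 + 22090 = (1/5)*(1/111)*(-262 + sqrt(274) - 30) + 22090 = (1/5)*(1/111)*(-292 + sqrt(274)) + 22090 = (-292/555 + sqrt(274)/555) + 22090 = 12259658/555 + sqrt(274)/555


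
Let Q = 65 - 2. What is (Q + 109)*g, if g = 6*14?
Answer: 14448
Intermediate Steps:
Q = 63
g = 84
(Q + 109)*g = (63 + 109)*84 = 172*84 = 14448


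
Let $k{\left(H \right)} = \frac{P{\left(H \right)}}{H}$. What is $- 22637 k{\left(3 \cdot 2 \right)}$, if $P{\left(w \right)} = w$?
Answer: $-22637$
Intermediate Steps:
$k{\left(H \right)} = 1$ ($k{\left(H \right)} = \frac{H}{H} = 1$)
$- 22637 k{\left(3 \cdot 2 \right)} = \left(-22637\right) 1 = -22637$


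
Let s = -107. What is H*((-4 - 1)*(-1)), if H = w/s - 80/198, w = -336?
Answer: 144920/10593 ≈ 13.681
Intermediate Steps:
H = 28984/10593 (H = -336/(-107) - 80/198 = -336*(-1/107) - 80*1/198 = 336/107 - 40/99 = 28984/10593 ≈ 2.7361)
H*((-4 - 1)*(-1)) = 28984*((-4 - 1)*(-1))/10593 = 28984*(-5*(-1))/10593 = (28984/10593)*5 = 144920/10593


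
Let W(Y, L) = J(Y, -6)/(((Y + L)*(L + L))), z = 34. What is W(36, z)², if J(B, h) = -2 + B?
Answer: 1/19600 ≈ 5.1020e-5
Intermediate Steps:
W(Y, L) = (-2 + Y)/(2*L*(L + Y)) (W(Y, L) = (-2 + Y)/(((Y + L)*(L + L))) = (-2 + Y)/(((L + Y)*(2*L))) = (-2 + Y)/((2*L*(L + Y))) = (-2 + Y)*(1/(2*L*(L + Y))) = (-2 + Y)/(2*L*(L + Y)))
W(36, z)² = ((½)*(-2 + 36)/(34*(34 + 36)))² = ((½)*(1/34)*34/70)² = ((½)*(1/34)*(1/70)*34)² = (1/140)² = 1/19600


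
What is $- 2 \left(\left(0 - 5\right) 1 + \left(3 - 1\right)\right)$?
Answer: $6$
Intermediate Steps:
$- 2 \left(\left(0 - 5\right) 1 + \left(3 - 1\right)\right) = - 2 \left(\left(-5\right) 1 + 2\right) = - 2 \left(-5 + 2\right) = \left(-2\right) \left(-3\right) = 6$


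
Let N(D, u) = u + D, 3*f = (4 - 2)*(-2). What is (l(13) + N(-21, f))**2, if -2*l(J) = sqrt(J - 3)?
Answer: 9023/18 + 67*sqrt(10)/3 ≈ 571.90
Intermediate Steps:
f = -4/3 (f = ((4 - 2)*(-2))/3 = (2*(-2))/3 = (1/3)*(-4) = -4/3 ≈ -1.3333)
N(D, u) = D + u
l(J) = -sqrt(-3 + J)/2 (l(J) = -sqrt(J - 3)/2 = -sqrt(-3 + J)/2)
(l(13) + N(-21, f))**2 = (-sqrt(-3 + 13)/2 + (-21 - 4/3))**2 = (-sqrt(10)/2 - 67/3)**2 = (-67/3 - sqrt(10)/2)**2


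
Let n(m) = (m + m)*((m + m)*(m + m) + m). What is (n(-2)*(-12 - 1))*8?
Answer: 5824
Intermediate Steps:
n(m) = 2*m*(m + 4*m²) (n(m) = (2*m)*((2*m)*(2*m) + m) = (2*m)*(4*m² + m) = (2*m)*(m + 4*m²) = 2*m*(m + 4*m²))
(n(-2)*(-12 - 1))*8 = (((-2)²*(2 + 8*(-2)))*(-12 - 1))*8 = ((4*(2 - 16))*(-13))*8 = ((4*(-14))*(-13))*8 = -56*(-13)*8 = 728*8 = 5824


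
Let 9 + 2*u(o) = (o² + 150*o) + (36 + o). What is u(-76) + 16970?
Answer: 28267/2 ≈ 14134.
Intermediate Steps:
u(o) = 27/2 + o²/2 + 151*o/2 (u(o) = -9/2 + ((o² + 150*o) + (36 + o))/2 = -9/2 + (36 + o² + 151*o)/2 = -9/2 + (18 + o²/2 + 151*o/2) = 27/2 + o²/2 + 151*o/2)
u(-76) + 16970 = (27/2 + (½)*(-76)² + (151/2)*(-76)) + 16970 = (27/2 + (½)*5776 - 5738) + 16970 = (27/2 + 2888 - 5738) + 16970 = -5673/2 + 16970 = 28267/2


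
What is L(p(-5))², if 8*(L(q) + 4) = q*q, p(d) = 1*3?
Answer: 529/64 ≈ 8.2656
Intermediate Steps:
p(d) = 3
L(q) = -4 + q²/8 (L(q) = -4 + (q*q)/8 = -4 + q²/8)
L(p(-5))² = (-4 + (⅛)*3²)² = (-4 + (⅛)*9)² = (-4 + 9/8)² = (-23/8)² = 529/64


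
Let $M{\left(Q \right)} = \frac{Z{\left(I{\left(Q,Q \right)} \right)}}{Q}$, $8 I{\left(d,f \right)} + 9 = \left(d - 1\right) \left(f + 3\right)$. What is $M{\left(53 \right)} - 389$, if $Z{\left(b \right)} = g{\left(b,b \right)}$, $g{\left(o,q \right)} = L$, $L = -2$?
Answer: $- \frac{20619}{53} \approx -389.04$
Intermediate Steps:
$g{\left(o,q \right)} = -2$
$I{\left(d,f \right)} = - \frac{9}{8} + \frac{\left(-1 + d\right) \left(3 + f\right)}{8}$ ($I{\left(d,f \right)} = - \frac{9}{8} + \frac{\left(d - 1\right) \left(f + 3\right)}{8} = - \frac{9}{8} + \frac{\left(-1 + d\right) \left(3 + f\right)}{8}$)
$Z{\left(b \right)} = -2$
$M{\left(Q \right)} = - \frac{2}{Q}$
$M{\left(53 \right)} - 389 = - \frac{2}{53} - 389 = - \frac{20619}{53}$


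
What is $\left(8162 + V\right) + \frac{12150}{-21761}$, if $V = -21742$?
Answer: $- \frac{295526530}{21761} \approx -13581.0$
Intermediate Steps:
$\left(8162 + V\right) + \frac{12150}{-21761} = \left(8162 - 21742\right) + \frac{12150}{-21761} = -13580 + 12150 \left(- \frac{1}{21761}\right) = -13580 - \frac{12150}{21761} = - \frac{295526530}{21761}$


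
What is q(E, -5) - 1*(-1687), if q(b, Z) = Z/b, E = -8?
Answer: 13501/8 ≈ 1687.6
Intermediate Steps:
q(E, -5) - 1*(-1687) = -5/(-8) - 1*(-1687) = -5*(-⅛) + 1687 = 5/8 + 1687 = 13501/8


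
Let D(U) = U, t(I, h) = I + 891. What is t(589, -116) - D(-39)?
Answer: 1519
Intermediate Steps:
t(I, h) = 891 + I
t(589, -116) - D(-39) = (891 + 589) - 1*(-39) = 1480 + 39 = 1519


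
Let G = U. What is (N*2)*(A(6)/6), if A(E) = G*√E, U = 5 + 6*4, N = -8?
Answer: -232*√6/3 ≈ -189.43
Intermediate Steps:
U = 29 (U = 5 + 24 = 29)
G = 29
A(E) = 29*√E
(N*2)*(A(6)/6) = (-8*2)*((29*√6)/6) = -16*29*√6/6 = -232*√6/3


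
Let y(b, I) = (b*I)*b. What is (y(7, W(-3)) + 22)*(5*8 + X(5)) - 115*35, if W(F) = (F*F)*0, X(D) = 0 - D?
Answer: -3255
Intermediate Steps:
X(D) = -D
W(F) = 0 (W(F) = F**2*0 = 0)
y(b, I) = I*b**2 (y(b, I) = (I*b)*b = I*b**2)
(y(7, W(-3)) + 22)*(5*8 + X(5)) - 115*35 = (0*7**2 + 22)*(5*8 - 1*5) - 115*35 = (0*49 + 22)*(40 - 5) - 4025 = (0 + 22)*35 - 4025 = 22*35 - 4025 = 770 - 4025 = -3255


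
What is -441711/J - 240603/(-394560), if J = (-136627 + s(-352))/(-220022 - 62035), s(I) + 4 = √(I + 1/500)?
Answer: (-819288032672410450*I + 80201*√879995)/(131520*(√879995 + 6831550*I)) ≈ -9.1186e+5 - 125.21*I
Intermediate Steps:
s(I) = -4 + √(1/500 + I) (s(I) = -4 + √(I + 1/500) = -4 + √(1/500 + I))
J = 136631/282057 - I*√879995/14102850 (J = (-136627 + (-4 + √(5 + 2500*(-352))/50))/(-220022 - 62035) = (-136627 + (-4 + √(5 - 880000)/50))/(-282057) = (-136627 + (-4 + √(-879995)/50))*(-1/282057) = (-136627 + (-4 + (I*√879995)/50))*(-1/282057) = (-136627 + (-4 + I*√879995/50))*(-1/282057) = (-136631 + I*√879995/50)*(-1/282057) = 136631/282057 - I*√879995/14102850 ≈ 0.48441 - 6.6517e-5*I)
-441711/J - 240603/(-394560) = -441711/(136631/282057 - I*√879995/14102850) - 240603/(-394560) = -441711/(136631/282057 - I*√879995/14102850) - 240603*(-1/394560) = -441711/(136631/282057 - I*√879995/14102850) + 80201/131520 = 80201/131520 - 441711/(136631/282057 - I*√879995/14102850)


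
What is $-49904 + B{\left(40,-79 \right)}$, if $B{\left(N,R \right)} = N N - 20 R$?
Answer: $-46724$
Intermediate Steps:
$B{\left(N,R \right)} = N^{2} - 20 R$
$-49904 + B{\left(40,-79 \right)} = -49904 - \left(-1580 - 40^{2}\right) = -49904 + \left(1600 + 1580\right) = -49904 + 3180 = -46724$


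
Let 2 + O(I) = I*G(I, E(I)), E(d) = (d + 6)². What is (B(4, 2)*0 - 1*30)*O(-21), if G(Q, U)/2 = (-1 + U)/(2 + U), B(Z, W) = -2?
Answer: 295860/227 ≈ 1303.3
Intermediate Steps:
E(d) = (6 + d)²
G(Q, U) = 2*(-1 + U)/(2 + U) (G(Q, U) = 2*((-1 + U)/(2 + U)) = 2*(-1 + U)/(2 + U))
O(I) = -2 + 2*I*(-1 + (6 + I)²)/(2 + (6 + I)²) (O(I) = -2 + I*(2*(-1 + (6 + I)²)/(2 + (6 + I)²)) = -2 + 2*I*(-1 + (6 + I)²)/(2 + (6 + I)²))
(B(4, 2)*0 - 1*30)*O(-21) = (-2*0 - 1*30)*(2*(-38 + (-21)³ + 11*(-21)² + 23*(-21))/(38 + (-21)² + 12*(-21))) = (0 - 30)*(2*(-38 - 9261 + 11*441 - 483)/(38 + 441 - 252)) = -60*(-38 - 9261 + 4851 - 483)/227 = -60*(-4931)/227 = -30*(-9862/227) = 295860/227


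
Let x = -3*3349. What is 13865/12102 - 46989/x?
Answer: 235987511/40529598 ≈ 5.8226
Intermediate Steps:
x = -10047
13865/12102 - 46989/x = 13865/12102 - 46989/(-10047) = 13865*(1/12102) - 46989*(-1/10047) = 13865/12102 + 15663/3349 = 235987511/40529598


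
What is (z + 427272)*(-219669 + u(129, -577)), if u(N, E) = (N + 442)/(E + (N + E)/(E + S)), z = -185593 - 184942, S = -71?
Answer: -581804734777080/46681 ≈ -1.2463e+10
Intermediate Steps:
z = -370535
u(N, E) = (442 + N)/(E + (E + N)/(-71 + E)) (u(N, E) = (N + 442)/(E + (N + E)/(E - 71)) = (442 + N)/(E + (E + N)/(-71 + E)))
(z + 427272)*(-219669 + u(129, -577)) = (-370535 + 427272)*(-219669 + (-31382 - 71*129 + 442*(-577) - 577*129)/(129 + (-577)² - 70*(-577))) = 56737*(-219669 + (-31382 - 9159 - 255034 - 74433)/(129 + 332929 + 40390)) = 56737*(-219669 - 370008/373448) = 56737*(-219669 + (1/373448)*(-370008)) = 56737*(-219669 - 46251/46681) = 56737*(-10254414840/46681) = -581804734777080/46681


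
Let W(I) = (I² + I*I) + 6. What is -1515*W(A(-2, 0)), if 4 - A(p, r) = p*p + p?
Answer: -21210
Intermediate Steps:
A(p, r) = 4 - p - p² (A(p, r) = 4 - (p*p + p) = 4 - (p² + p) = 4 - (p + p²) = 4 + (-p - p²) = 4 - p - p²)
W(I) = 6 + 2*I² (W(I) = (I² + I²) + 6 = 2*I² + 6 = 6 + 2*I²)
-1515*W(A(-2, 0)) = -1515*(6 + 2*(4 - 1*(-2) - 1*(-2)²)²) = -1515*(6 + 2*(4 + 2 - 1*4)²) = -1515*(6 + 2*(4 + 2 - 4)²) = -1515*(6 + 2*2²) = -1515*(6 + 2*4) = -1515*(6 + 8) = -1515*14 = -21210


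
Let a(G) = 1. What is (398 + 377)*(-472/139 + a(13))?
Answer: -258075/139 ≈ -1856.7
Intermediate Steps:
(398 + 377)*(-472/139 + a(13)) = (398 + 377)*(-472/139 + 1) = 775*(-472*1/139 + 1) = 775*(-472/139 + 1) = 775*(-333/139) = -258075/139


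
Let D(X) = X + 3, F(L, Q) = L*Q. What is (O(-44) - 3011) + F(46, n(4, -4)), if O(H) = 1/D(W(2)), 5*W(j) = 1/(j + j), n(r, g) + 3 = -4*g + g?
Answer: -158397/61 ≈ -2596.7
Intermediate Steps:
n(r, g) = -3 - 3*g (n(r, g) = -3 + (-4*g + g) = -3 - 3*g)
W(j) = 1/(10*j) (W(j) = 1/(5*(j + j)) = 1/(5*((2*j))) = (1/(2*j))/5 = 1/(10*j))
D(X) = 3 + X
O(H) = 20/61 (O(H) = 1/(3 + (⅒)/2) = 1/(3 + (⅒)*(½)) = 1/(3 + 1/20) = 1/(61/20) = 20/61)
(O(-44) - 3011) + F(46, n(4, -4)) = (20/61 - 3011) + 46*(-3 - 3*(-4)) = -183651/61 + 46*(-3 + 12) = -183651/61 + 46*9 = -183651/61 + 414 = -158397/61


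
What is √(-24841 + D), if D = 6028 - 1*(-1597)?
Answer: 8*I*√269 ≈ 131.21*I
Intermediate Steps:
D = 7625 (D = 6028 + 1597 = 7625)
√(-24841 + D) = √(-24841 + 7625) = √(-17216) = 8*I*√269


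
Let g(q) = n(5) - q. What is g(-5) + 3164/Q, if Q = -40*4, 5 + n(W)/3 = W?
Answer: -591/40 ≈ -14.775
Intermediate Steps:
n(W) = -15 + 3*W
Q = -160
g(q) = -q (g(q) = (-15 + 3*5) - q = (-15 + 15) - q = 0 - q = -q)
g(-5) + 3164/Q = -1*(-5) + 3164/(-160) = 5 + 3164*(-1/160) = 5 - 791/40 = -591/40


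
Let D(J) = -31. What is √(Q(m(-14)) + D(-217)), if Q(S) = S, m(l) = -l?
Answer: I*√17 ≈ 4.1231*I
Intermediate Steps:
√(Q(m(-14)) + D(-217)) = √(-1*(-14) - 31) = √(14 - 31) = √(-17) = I*√17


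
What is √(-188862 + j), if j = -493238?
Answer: 10*I*√6821 ≈ 825.89*I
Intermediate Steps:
√(-188862 + j) = √(-188862 - 493238) = √(-682100) = 10*I*√6821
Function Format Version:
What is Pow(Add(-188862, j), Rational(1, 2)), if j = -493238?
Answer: Mul(10, I, Pow(6821, Rational(1, 2))) ≈ Mul(825.89, I)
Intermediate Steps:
Pow(Add(-188862, j), Rational(1, 2)) = Pow(Add(-188862, -493238), Rational(1, 2)) = Pow(-682100, Rational(1, 2)) = Mul(10, I, Pow(6821, Rational(1, 2)))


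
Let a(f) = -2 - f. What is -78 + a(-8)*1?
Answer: -72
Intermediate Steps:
-78 + a(-8)*1 = -78 + (-2 - 1*(-8))*1 = -78 + (-2 + 8)*1 = -78 + 6*1 = -78 + 6 = -72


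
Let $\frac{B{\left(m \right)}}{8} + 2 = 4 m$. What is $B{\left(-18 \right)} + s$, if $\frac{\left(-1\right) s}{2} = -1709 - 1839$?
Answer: $6504$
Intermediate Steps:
$s = 7096$ ($s = - 2 \left(-1709 - 1839\right) = \left(-2\right) \left(-3548\right) = 7096$)
$B{\left(m \right)} = -16 + 32 m$ ($B{\left(m \right)} = -16 + 8 \cdot 4 m = -16 + 32 m$)
$B{\left(-18 \right)} + s = \left(-16 + 32 \left(-18\right)\right) + 7096 = \left(-16 - 576\right) + 7096 = -592 + 7096 = 6504$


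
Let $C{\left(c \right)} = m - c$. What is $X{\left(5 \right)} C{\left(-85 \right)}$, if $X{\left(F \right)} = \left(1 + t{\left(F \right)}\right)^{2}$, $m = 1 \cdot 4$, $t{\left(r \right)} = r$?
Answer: $3204$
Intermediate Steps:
$m = 4$
$C{\left(c \right)} = 4 - c$
$X{\left(F \right)} = \left(1 + F\right)^{2}$
$X{\left(5 \right)} C{\left(-85 \right)} = \left(1 + 5\right)^{2} \left(4 - -85\right) = 6^{2} \left(4 + 85\right) = 36 \cdot 89 = 3204$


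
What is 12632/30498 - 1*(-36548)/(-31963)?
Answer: -355442144/487403787 ≈ -0.72926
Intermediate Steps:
12632/30498 - 1*(-36548)/(-31963) = 12632*(1/30498) + 36548*(-1/31963) = 6316/15249 - 36548/31963 = -355442144/487403787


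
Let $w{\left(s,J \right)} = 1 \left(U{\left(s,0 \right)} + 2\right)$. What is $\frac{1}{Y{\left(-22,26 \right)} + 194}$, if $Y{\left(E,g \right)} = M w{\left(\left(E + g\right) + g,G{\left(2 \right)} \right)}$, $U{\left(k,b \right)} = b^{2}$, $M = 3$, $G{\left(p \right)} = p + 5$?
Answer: $\frac{1}{200} \approx 0.005$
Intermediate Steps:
$G{\left(p \right)} = 5 + p$
$w{\left(s,J \right)} = 2$ ($w{\left(s,J \right)} = 1 \left(0^{2} + 2\right) = 1 \left(0 + 2\right) = 1 \cdot 2 = 2$)
$Y{\left(E,g \right)} = 6$ ($Y{\left(E,g \right)} = 3 \cdot 2 = 6$)
$\frac{1}{Y{\left(-22,26 \right)} + 194} = \frac{1}{6 + 194} = \frac{1}{200}$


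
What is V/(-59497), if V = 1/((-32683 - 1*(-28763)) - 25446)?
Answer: 1/1747188902 ≈ 5.7235e-10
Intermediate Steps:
V = -1/29366 (V = 1/((-32683 + 28763) - 25446) = 1/(-3920 - 25446) = 1/(-29366) = -1/29366 ≈ -3.4053e-5)
V/(-59497) = -1/29366/(-59497) = -1/29366*(-1/59497) = 1/1747188902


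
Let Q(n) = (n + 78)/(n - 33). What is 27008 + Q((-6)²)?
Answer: 27046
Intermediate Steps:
Q(n) = (78 + n)/(-33 + n)
27008 + Q((-6)²) = 27008 + (78 + (-6)²)/(-33 + (-6)²) = 27008 + (78 + 36)/(-33 + 36) = 27008 + 114/3 = 27008 + (⅓)*114 = 27008 + 38 = 27046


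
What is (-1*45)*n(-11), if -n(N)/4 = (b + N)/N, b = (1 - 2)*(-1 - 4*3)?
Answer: -360/11 ≈ -32.727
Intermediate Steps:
b = 13 (b = -(-1 - 12) = -1*(-13) = 13)
n(N) = -4*(13 + N)/N
(-1*45)*n(-11) = (-1*45)*(-4 - 52/(-11)) = -45*(-4 - 52*(-1/11)) = -45*(-4 + 52/11) = -45*8/11 = -360/11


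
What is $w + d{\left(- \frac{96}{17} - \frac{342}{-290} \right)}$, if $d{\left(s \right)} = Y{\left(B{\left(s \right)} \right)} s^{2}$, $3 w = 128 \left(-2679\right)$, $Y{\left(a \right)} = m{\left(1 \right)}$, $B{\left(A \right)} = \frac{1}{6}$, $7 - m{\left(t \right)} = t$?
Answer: $- \frac{693809105386}{6076225} \approx -1.1418 \cdot 10^{5}$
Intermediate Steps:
$m{\left(t \right)} = 7 - t$
$B{\left(A \right)} = \frac{1}{6}$
$Y{\left(a \right)} = 6$ ($Y{\left(a \right)} = 7 - 1 = 6$)
$w = -114304$ ($w = \frac{128 \left(-2679\right)}{3} = \frac{1}{3} \left(-342912\right) = -114304$)
$d{\left(s \right)} = 6 s^{2}$
$w + d{\left(- \frac{96}{17} - \frac{342}{-290} \right)} = -114304 + 6 \left(- \frac{96}{17} - \frac{342}{-290}\right)^{2} = -114304 + 6 \left(\left(-96\right) \frac{1}{17} - - \frac{171}{145}\right)^{2} = -114304 + 6 \left(- \frac{96}{17} + \frac{171}{145}\right)^{2} = -114304 + 6 \left(- \frac{11013}{2465}\right)^{2} = -114304 + 6 \cdot \frac{121286169}{6076225} = -114304 + \frac{727717014}{6076225} = - \frac{693809105386}{6076225}$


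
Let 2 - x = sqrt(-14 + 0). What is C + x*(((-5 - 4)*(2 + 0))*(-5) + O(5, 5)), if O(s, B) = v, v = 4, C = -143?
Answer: 45 - 94*I*sqrt(14) ≈ 45.0 - 351.72*I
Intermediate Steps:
O(s, B) = 4
x = 2 - I*sqrt(14) (x = 2 - sqrt(-14 + 0) = 2 - sqrt(-14) = 2 - I*sqrt(14) ≈ 2.0 - 3.7417*I)
C + x*(((-5 - 4)*(2 + 0))*(-5) + O(5, 5)) = -143 + (2 - I*sqrt(14))*(((-5 - 4)*(2 + 0))*(-5) + 4) = -143 + (2 - I*sqrt(14))*(-9*2*(-5) + 4) = -143 + (2 - I*sqrt(14))*(-18*(-5) + 4) = -143 + (2 - I*sqrt(14))*(90 + 4) = -143 + (2 - I*sqrt(14))*94 = -143 + (188 - 94*I*sqrt(14)) = 45 - 94*I*sqrt(14)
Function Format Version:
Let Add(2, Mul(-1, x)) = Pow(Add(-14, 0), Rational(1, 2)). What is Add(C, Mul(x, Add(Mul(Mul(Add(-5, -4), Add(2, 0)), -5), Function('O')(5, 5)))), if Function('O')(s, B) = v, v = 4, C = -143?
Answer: Add(45, Mul(-94, I, Pow(14, Rational(1, 2)))) ≈ Add(45.000, Mul(-351.72, I))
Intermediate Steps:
Function('O')(s, B) = 4
x = Add(2, Mul(-1, I, Pow(14, Rational(1, 2)))) (x = Add(2, Mul(-1, Pow(Add(-14, 0), Rational(1, 2)))) = Add(2, Mul(-1, Pow(-14, Rational(1, 2)))) = Add(2, Mul(-1, Mul(I, Pow(14, Rational(1, 2))))) = Add(2, Mul(-1, I, Pow(14, Rational(1, 2)))) ≈ Add(2.0000, Mul(-3.7417, I)))
Add(C, Mul(x, Add(Mul(Mul(Add(-5, -4), Add(2, 0)), -5), Function('O')(5, 5)))) = Add(-143, Mul(Add(2, Mul(-1, I, Pow(14, Rational(1, 2)))), Add(Mul(Mul(Add(-5, -4), Add(2, 0)), -5), 4))) = Add(-143, Mul(Add(2, Mul(-1, I, Pow(14, Rational(1, 2)))), Add(Mul(Mul(-9, 2), -5), 4))) = Add(-143, Mul(Add(2, Mul(-1, I, Pow(14, Rational(1, 2)))), Add(Mul(-18, -5), 4))) = Add(-143, Mul(Add(2, Mul(-1, I, Pow(14, Rational(1, 2)))), Add(90, 4))) = Add(-143, Mul(Add(2, Mul(-1, I, Pow(14, Rational(1, 2)))), 94)) = Add(-143, Add(188, Mul(-94, I, Pow(14, Rational(1, 2))))) = Add(45, Mul(-94, I, Pow(14, Rational(1, 2))))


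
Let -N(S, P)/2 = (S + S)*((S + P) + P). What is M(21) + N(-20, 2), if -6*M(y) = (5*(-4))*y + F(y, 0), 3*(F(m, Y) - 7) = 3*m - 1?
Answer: -21863/18 ≈ -1214.6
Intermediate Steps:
F(m, Y) = 20/3 + m (F(m, Y) = 7 + (3*m - 1)/3 = 7 + (-1 + 3*m)/3 = 7 + (-⅓ + m) = 20/3 + m)
N(S, P) = -4*S*(S + 2*P) (N(S, P) = -2*(S + S)*((S + P) + P) = -2*2*S*((P + S) + P) = -2*2*S*(S + 2*P) = -4*S*(S + 2*P))
M(y) = -10/9 + 19*y/6 (M(y) = -((5*(-4))*y + (20/3 + y))/6 = -(-20*y + (20/3 + y))/6 = -(20/3 - 19*y)/6 = -10/9 + 19*y/6)
M(21) + N(-20, 2) = (-10/9 + (19/6)*21) - 4*(-20)*(-20 + 2*2) = (-10/9 + 133/2) - 4*(-20)*(-20 + 4) = 1177/18 - 4*(-20)*(-16) = 1177/18 - 1280 = -21863/18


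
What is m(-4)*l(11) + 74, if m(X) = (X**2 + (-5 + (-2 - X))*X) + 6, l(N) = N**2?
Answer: 4188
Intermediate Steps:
m(X) = 6 + X**2 + X*(-7 - X) (m(X) = (X**2 + (-7 - X)*X) + 6 = (X**2 + X*(-7 - X)) + 6 = 6 + X**2 + X*(-7 - X))
m(-4)*l(11) + 74 = (6 - 7*(-4))*11**2 + 74 = (6 + 28)*121 + 74 = 34*121 + 74 = 4114 + 74 = 4188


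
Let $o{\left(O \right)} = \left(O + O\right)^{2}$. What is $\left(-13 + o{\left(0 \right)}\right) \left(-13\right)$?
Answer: $169$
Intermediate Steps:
$o{\left(O \right)} = 4 O^{2}$ ($o{\left(O \right)} = \left(2 O\right)^{2} = 4 O^{2}$)
$\left(-13 + o{\left(0 \right)}\right) \left(-13\right) = \left(-13 + 4 \cdot 0^{2}\right) \left(-13\right) = \left(-13 + 4 \cdot 0\right) \left(-13\right) = \left(-13 + 0\right) \left(-13\right) = \left(-13\right) \left(-13\right) = 169$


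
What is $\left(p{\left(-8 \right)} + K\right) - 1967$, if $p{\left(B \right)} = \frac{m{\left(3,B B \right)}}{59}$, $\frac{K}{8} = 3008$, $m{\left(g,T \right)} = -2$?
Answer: $\frac{1303721}{59} \approx 22097.0$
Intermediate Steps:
$K = 24064$ ($K = 8 \cdot 3008 = 24064$)
$p{\left(B \right)} = - \frac{2}{59}$
$\left(p{\left(-8 \right)} + K\right) - 1967 = \left(- \frac{2}{59} + 24064\right) - 1967 = \frac{1419774}{59} - 1967 = \frac{1303721}{59}$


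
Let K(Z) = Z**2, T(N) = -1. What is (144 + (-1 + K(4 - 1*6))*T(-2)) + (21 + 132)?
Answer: 294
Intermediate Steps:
(144 + (-1 + K(4 - 1*6))*T(-2)) + (21 + 132) = (144 + (-1 + (4 - 1*6)**2)*(-1)) + (21 + 132) = (144 + (-1 + (4 - 6)**2)*(-1)) + 153 = (144 + (-1 + (-2)**2)*(-1)) + 153 = (144 + (-1 + 4)*(-1)) + 153 = (144 + 3*(-1)) + 153 = (144 - 3) + 153 = 141 + 153 = 294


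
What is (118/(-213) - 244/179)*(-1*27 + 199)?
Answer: -12572168/38127 ≈ -329.74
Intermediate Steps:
(118/(-213) - 244/179)*(-1*27 + 199) = (118*(-1/213) - 244*1/179)*(-27 + 199) = (-118/213 - 244/179)*172 = -73094/38127*172 = -12572168/38127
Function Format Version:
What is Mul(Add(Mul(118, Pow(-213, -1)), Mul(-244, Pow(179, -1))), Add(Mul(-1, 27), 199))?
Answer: Rational(-12572168, 38127) ≈ -329.74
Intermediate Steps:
Mul(Add(Mul(118, Pow(-213, -1)), Mul(-244, Pow(179, -1))), Add(Mul(-1, 27), 199)) = Mul(Add(Mul(118, Rational(-1, 213)), Mul(-244, Rational(1, 179))), Add(-27, 199)) = Mul(Add(Rational(-118, 213), Rational(-244, 179)), 172) = Mul(Rational(-73094, 38127), 172) = Rational(-12572168, 38127)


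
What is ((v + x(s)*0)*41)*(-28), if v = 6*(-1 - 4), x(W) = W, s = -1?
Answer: 34440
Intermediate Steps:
v = -30 (v = 6*(-5) = -30)
((v + x(s)*0)*41)*(-28) = ((-30 - 1*0)*41)*(-28) = ((-30 + 0)*41)*(-28) = -30*41*(-28) = -1230*(-28) = 34440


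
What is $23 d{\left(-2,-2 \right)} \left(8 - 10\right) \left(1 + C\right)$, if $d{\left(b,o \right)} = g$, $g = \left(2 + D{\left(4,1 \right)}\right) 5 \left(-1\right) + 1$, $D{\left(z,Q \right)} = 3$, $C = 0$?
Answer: $1104$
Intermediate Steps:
$g = -24$ ($g = \left(2 + 3\right) 5 \left(-1\right) + 1 = 5 \cdot 5 \left(-1\right) + 1 = 25 \left(-1\right) + 1 = -25 + 1 = -24$)
$d{\left(b,o \right)} = -24$
$23 d{\left(-2,-2 \right)} \left(8 - 10\right) \left(1 + C\right) = 23 \left(-24\right) \left(8 - 10\right) \left(1 + 0\right) = - 552 \left(\left(-2\right) 1\right) = \left(-552\right) \left(-2\right) = 1104$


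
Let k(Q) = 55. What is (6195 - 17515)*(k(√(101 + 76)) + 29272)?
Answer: -331981640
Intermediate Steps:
(6195 - 17515)*(k(√(101 + 76)) + 29272) = (6195 - 17515)*(55 + 29272) = -11320*29327 = -331981640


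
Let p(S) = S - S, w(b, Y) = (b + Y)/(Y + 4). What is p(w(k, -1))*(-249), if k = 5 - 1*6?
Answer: 0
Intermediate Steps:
k = -1 (k = 5 - 6 = -1)
w(b, Y) = (Y + b)/(4 + Y)
p(S) = 0
p(w(k, -1))*(-249) = 0*(-249) = 0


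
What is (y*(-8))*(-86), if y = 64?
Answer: 44032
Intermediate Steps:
(y*(-8))*(-86) = (64*(-8))*(-86) = -512*(-86) = 44032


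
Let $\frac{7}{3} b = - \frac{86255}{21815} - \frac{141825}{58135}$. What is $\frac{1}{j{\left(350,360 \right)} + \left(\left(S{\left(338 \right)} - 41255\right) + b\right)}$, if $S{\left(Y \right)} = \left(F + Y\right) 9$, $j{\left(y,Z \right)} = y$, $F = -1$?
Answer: $- \frac{355100207}{13449328041120} \approx -2.6403 \cdot 10^{-5}$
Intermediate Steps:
$b = - \frac{973001616}{355100207}$ ($b = \frac{3 \left(- \frac{86255}{21815} - \frac{141825}{58135}\right)}{7} = \frac{3 \left(\left(-86255\right) \frac{1}{21815} - \frac{28365}{11627}\right)}{7} = \frac{3 \left(- \frac{17251}{4363} - \frac{28365}{11627}\right)}{7} = \frac{3}{7} \left(- \frac{324333872}{50728601}\right) = - \frac{973001616}{355100207} \approx -2.7401$)
$S{\left(Y \right)} = -9 + 9 Y$ ($S{\left(Y \right)} = \left(-1 + Y\right) 9 = -9 + 9 Y$)
$\frac{1}{j{\left(350,360 \right)} + \left(\left(S{\left(338 \right)} - 41255\right) + b\right)} = \frac{1}{350 + \left(\left(\left(-9 + 9 \cdot 338\right) - 41255\right) - \frac{973001616}{355100207}\right)} = \frac{1}{350 + \left(\left(\left(-9 + 3042\right) - 41255\right) - \frac{973001616}{355100207}\right)} = \frac{1}{350 + \left(\left(3033 - 41255\right) - \frac{973001616}{355100207}\right)} = \frac{1}{350 - \frac{13573613113570}{355100207}} = \frac{1}{- \frac{13449328041120}{355100207}} = - \frac{355100207}{13449328041120}$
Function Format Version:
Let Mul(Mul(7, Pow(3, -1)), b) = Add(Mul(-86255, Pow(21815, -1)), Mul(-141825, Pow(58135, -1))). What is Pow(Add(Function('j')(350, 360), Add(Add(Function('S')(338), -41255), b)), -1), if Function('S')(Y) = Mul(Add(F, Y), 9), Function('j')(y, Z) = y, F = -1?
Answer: Rational(-355100207, 13449328041120) ≈ -2.6403e-5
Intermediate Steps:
b = Rational(-973001616, 355100207) (b = Mul(Rational(3, 7), Add(Mul(-86255, Pow(21815, -1)), Mul(-141825, Pow(58135, -1)))) = Mul(Rational(3, 7), Add(Mul(-86255, Rational(1, 21815)), Mul(-141825, Rational(1, 58135)))) = Mul(Rational(3, 7), Add(Rational(-17251, 4363), Rational(-28365, 11627))) = Mul(Rational(3, 7), Rational(-324333872, 50728601)) = Rational(-973001616, 355100207) ≈ -2.7401)
Function('S')(Y) = Add(-9, Mul(9, Y)) (Function('S')(Y) = Mul(Add(-1, Y), 9) = Add(-9, Mul(9, Y)))
Pow(Add(Function('j')(350, 360), Add(Add(Function('S')(338), -41255), b)), -1) = Pow(Add(350, Add(Add(Add(-9, Mul(9, 338)), -41255), Rational(-973001616, 355100207))), -1) = Pow(Add(350, Add(Add(Add(-9, 3042), -41255), Rational(-973001616, 355100207))), -1) = Pow(Add(350, Add(Add(3033, -41255), Rational(-973001616, 355100207))), -1) = Pow(Add(350, Add(-38222, Rational(-973001616, 355100207))), -1) = Pow(Add(350, Rational(-13573613113570, 355100207)), -1) = Pow(Rational(-13449328041120, 355100207), -1) = Rational(-355100207, 13449328041120)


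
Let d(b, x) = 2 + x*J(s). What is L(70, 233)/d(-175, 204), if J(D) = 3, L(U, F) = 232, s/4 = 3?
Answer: 116/307 ≈ 0.37785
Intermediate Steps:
s = 12 (s = 4*3 = 12)
d(b, x) = 2 + 3*x (d(b, x) = 2 + x*3 = 2 + 3*x)
L(70, 233)/d(-175, 204) = 232/(2 + 3*204) = 232/(2 + 612) = 232/614 = 232*(1/614) = 116/307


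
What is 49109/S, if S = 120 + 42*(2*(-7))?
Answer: -49109/468 ≈ -104.93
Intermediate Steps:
S = -468 (S = 120 + 42*(-14) = 120 - 588 = -468)
49109/S = 49109/(-468) = 49109*(-1/468) = -49109/468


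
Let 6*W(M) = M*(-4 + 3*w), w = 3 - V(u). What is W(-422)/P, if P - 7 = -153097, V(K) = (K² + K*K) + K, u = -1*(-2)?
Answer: -1055/91854 ≈ -0.011486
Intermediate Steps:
u = 2
V(K) = K + 2*K² (V(K) = (K² + K²) + K = 2*K² + K = K + 2*K²)
P = -153090 (P = 7 - 153097 = -153090)
w = -7 (w = 3 - 2*(1 + 2*2) = 3 - 2*(1 + 4) = 3 - 2*5 = 3 - 1*10 = 3 - 10 = -7)
W(M) = -25*M/6 (W(M) = (M*(-4 + 3*(-7)))/6 = (M*(-4 - 21))/6 = (M*(-25))/6 = (-25*M)/6 = -25*M/6)
W(-422)/P = -25/6*(-422)/(-153090) = (5275/3)*(-1/153090) = -1055/91854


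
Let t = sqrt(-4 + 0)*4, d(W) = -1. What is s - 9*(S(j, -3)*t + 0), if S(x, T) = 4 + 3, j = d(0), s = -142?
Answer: -142 - 504*I ≈ -142.0 - 504.0*I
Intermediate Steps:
j = -1
t = 8*I (t = sqrt(-4)*4 = (2*I)*4 = 8*I ≈ 8.0*I)
S(x, T) = 7
s - 9*(S(j, -3)*t + 0) = -142 - 9*(7*(8*I) + 0) = -142 - 9*(56*I + 0) = -142 - 504*I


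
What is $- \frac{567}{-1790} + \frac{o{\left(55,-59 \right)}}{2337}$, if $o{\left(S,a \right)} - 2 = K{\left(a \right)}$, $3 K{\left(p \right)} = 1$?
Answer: $\frac{3987767}{12549690} \approx 0.31776$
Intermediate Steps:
$K{\left(p \right)} = \frac{1}{3}$ ($K{\left(p \right)} = \frac{1}{3} \cdot 1 = \frac{1}{3}$)
$o{\left(S,a \right)} = \frac{7}{3}$ ($o{\left(S,a \right)} = 2 + \frac{1}{3} = \frac{7}{3}$)
$- \frac{567}{-1790} + \frac{o{\left(55,-59 \right)}}{2337} = - \frac{567}{-1790} + \frac{7}{3 \cdot 2337} = \left(-567\right) \left(- \frac{1}{1790}\right) + \frac{7}{3} \cdot \frac{1}{2337} = \frac{567}{1790} + \frac{7}{7011} = \frac{3987767}{12549690}$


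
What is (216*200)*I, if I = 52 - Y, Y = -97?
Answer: 6436800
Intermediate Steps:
I = 149 (I = 52 - 1*(-97) = 52 + 97 = 149)
(216*200)*I = (216*200)*149 = 43200*149 = 6436800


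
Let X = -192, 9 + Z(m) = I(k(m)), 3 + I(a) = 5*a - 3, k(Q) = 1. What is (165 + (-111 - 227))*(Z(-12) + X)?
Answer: 34946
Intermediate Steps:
I(a) = -6 + 5*a (I(a) = -3 + (5*a - 3) = -3 + (-3 + 5*a) = -6 + 5*a)
Z(m) = -10 (Z(m) = -9 + (-6 + 5*1) = -9 + (-6 + 5) = -9 - 1 = -10)
(165 + (-111 - 227))*(Z(-12) + X) = (165 + (-111 - 227))*(-10 - 192) = (165 - 338)*(-202) = -173*(-202) = 34946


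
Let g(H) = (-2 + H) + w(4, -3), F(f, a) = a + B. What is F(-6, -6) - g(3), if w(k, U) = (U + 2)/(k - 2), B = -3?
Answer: -19/2 ≈ -9.5000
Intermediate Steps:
F(f, a) = -3 + a (F(f, a) = a - 3 = -3 + a)
w(k, U) = (2 + U)/(-2 + k)
g(H) = -5/2 + H (g(H) = (-2 + H) + (2 - 3)/(-2 + 4) = (-2 + H) - 1/2 = (-2 + H) + (½)*(-1) = (-2 + H) - ½ = -5/2 + H)
F(-6, -6) - g(3) = (-3 - 6) - (-5/2 + 3) = -9 - 1*½ = -9 - ½ = -19/2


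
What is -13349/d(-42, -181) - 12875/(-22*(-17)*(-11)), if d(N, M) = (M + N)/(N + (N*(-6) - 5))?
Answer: 11261017255/917422 ≈ 12275.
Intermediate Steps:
d(N, M) = (M + N)/(-5 - 5*N) (d(N, M) = (M + N)/(N + (-6*N - 5)) = (M + N)/(N + (-5 - 6*N)) = (M + N)/(-5 - 5*N))
-13349/d(-42, -181) - 12875/(-22*(-17)*(-11)) = -13349*5*(1 - 42)/(-1*(-181) - 1*(-42)) - 12875/(-22*(-17)*(-11)) = -13349*(-205/(181 + 42)) - 12875/(374*(-11)) = -13349/((1/5)*(-1/41)*223) - 12875/(-4114) = -13349/(-223/205) - 12875*(-1/4114) = -13349*(-205/223) + 12875/4114 = 2736545/223 + 12875/4114 = 11261017255/917422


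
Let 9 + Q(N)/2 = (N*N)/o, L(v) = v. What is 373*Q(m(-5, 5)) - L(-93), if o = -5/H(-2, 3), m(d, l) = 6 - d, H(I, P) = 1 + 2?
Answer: -303903/5 ≈ -60781.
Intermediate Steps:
H(I, P) = 3
o = -5/3 ≈ -1.6667
Q(N) = -18 - 6*N²/5 (Q(N) = -18 + 2*((N*N)/(-5/3)) = -18 + 2*(N²*(-⅗)) = -18 + 2*(-3*N²/5) = -18 - 6*N²/5)
373*Q(m(-5, 5)) - L(-93) = 373*(-18 - 6*(6 - 1*(-5))²/5) - 1*(-93) = 373*(-18 - 6*(6 + 5)²/5) + 93 = 373*(-18 - 6/5*11²) + 93 = 373*(-18 - 6/5*121) + 93 = 373*(-18 - 726/5) + 93 = 373*(-816/5) + 93 = -304368/5 + 93 = -303903/5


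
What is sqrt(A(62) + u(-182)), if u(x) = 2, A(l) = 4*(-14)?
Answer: 3*I*sqrt(6) ≈ 7.3485*I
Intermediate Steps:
A(l) = -56
sqrt(A(62) + u(-182)) = sqrt(-56 + 2) = sqrt(-54) = 3*I*sqrt(6)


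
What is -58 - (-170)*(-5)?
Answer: -908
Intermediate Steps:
-58 - (-170)*(-5) = -58 - 85*10 = -58 - 850 = -908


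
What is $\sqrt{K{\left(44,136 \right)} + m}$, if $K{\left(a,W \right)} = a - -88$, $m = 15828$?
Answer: $2 \sqrt{3990} \approx 126.33$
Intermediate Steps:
$K{\left(a,W \right)} = 88 + a$ ($K{\left(a,W \right)} = a + 88 = 88 + a$)
$\sqrt{K{\left(44,136 \right)} + m} = \sqrt{\left(88 + 44\right) + 15828} = \sqrt{132 + 15828} = \sqrt{15960} = 2 \sqrt{3990}$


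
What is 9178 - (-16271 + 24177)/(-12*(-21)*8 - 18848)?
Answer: 77246001/8416 ≈ 9178.5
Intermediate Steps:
9178 - (-16271 + 24177)/(-12*(-21)*8 - 18848) = 9178 - 7906/(252*8 - 18848) = 9178 - 7906/(2016 - 18848) = 9178 - 7906/(-16832) = 9178 - 7906*(-1)/16832 = 9178 - 1*(-3953/8416) = 9178 + 3953/8416 = 77246001/8416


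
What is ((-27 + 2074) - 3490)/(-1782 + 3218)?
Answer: -1443/1436 ≈ -1.0049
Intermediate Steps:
((-27 + 2074) - 3490)/(-1782 + 3218) = (2047 - 3490)/1436 = -1443*1/1436 = -1443/1436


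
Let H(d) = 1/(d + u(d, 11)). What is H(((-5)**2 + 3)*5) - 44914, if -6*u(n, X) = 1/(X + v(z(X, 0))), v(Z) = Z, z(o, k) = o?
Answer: -829965674/18479 ≈ -44914.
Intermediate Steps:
u(n, X) = -1/(12*X) (u(n, X) = -1/(6*(X + X)) = -1/(2*X)/6 = -1/(12*X))
H(d) = 1/(-1/132 + d) (H(d) = 1/(d - 1/12/11) = 1/(d - 1/12*1/11) = 1/(d - 1/132) = 1/(-1/132 + d))
H(((-5)**2 + 3)*5) - 44914 = 132/(-1 + 132*(((-5)**2 + 3)*5)) - 44914 = 132/(-1 + 132*((25 + 3)*5)) - 44914 = 132/(-1 + 132*(28*5)) - 44914 = 132/(-1 + 132*140) - 44914 = 132/(-1 + 18480) - 44914 = 132/18479 - 44914 = -829965674/18479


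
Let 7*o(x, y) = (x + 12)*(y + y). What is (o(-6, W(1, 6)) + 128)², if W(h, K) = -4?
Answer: 719104/49 ≈ 14676.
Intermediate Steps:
o(x, y) = 2*y*(12 + x)/7 (o(x, y) = ((x + 12)*(y + y))/7 = ((12 + x)*(2*y))/7 = (2*y*(12 + x))/7 = 2*y*(12 + x)/7)
(o(-6, W(1, 6)) + 128)² = ((2/7)*(-4)*(12 - 6) + 128)² = ((2/7)*(-4)*6 + 128)² = (-48/7 + 128)² = (848/7)² = 719104/49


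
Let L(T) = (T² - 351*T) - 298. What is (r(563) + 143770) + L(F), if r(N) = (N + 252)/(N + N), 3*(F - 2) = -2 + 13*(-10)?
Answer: 180136043/1126 ≈ 1.5998e+5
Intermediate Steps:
F = -42 (F = 2 + (-2 + 13*(-10))/3 = 2 + (-2 - 130)/3 = 2 + (⅓)*(-132) = 2 - 44 = -42)
r(N) = (252 + N)/(2*N) (r(N) = (252 + N)/((2*N)) = (252 + N)*(1/(2*N)) = (252 + N)/(2*N))
L(T) = -298 + T² - 351*T
(r(563) + 143770) + L(F) = ((½)*(252 + 563)/563 + 143770) + (-298 + (-42)² - 351*(-42)) = ((½)*(1/563)*815 + 143770) + (-298 + 1764 + 14742) = (815/1126 + 143770) + 16208 = 161885835/1126 + 16208 = 180136043/1126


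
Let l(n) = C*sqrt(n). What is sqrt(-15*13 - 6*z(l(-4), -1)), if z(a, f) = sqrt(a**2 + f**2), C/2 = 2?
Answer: sqrt(-195 - 18*I*sqrt(7)) ≈ 1.6928 - 14.066*I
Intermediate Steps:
C = 4 (C = 2*2 = 4)
l(n) = 4*sqrt(n)
sqrt(-15*13 - 6*z(l(-4), -1)) = sqrt(-15*13 - 6*sqrt((4*sqrt(-4))**2 + (-1)**2)) = sqrt(-195 - 6*sqrt((4*(2*I))**2 + 1)) = sqrt(-195 - 6*sqrt((8*I)**2 + 1)) = sqrt(-195 - 6*sqrt(-64 + 1)) = sqrt(-195 - 18*I*sqrt(7))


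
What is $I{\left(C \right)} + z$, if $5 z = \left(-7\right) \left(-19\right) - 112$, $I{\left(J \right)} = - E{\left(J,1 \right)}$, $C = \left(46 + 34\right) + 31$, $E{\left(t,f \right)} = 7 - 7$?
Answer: $\frac{21}{5} \approx 4.2$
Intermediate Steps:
$E{\left(t,f \right)} = 0$ ($E{\left(t,f \right)} = 7 - 7 = 0$)
$C = 111$ ($C = 80 + 31 = 111$)
$I{\left(J \right)} = 0$ ($I{\left(J \right)} = \left(-1\right) 0 = 0$)
$z = \frac{21}{5}$ ($z = \frac{\left(-7\right) \left(-19\right) - 112}{5} = \frac{133 - 112}{5} = \frac{1}{5} \cdot 21 = \frac{21}{5} \approx 4.2$)
$I{\left(C \right)} + z = 0 + \frac{21}{5} = \frac{21}{5}$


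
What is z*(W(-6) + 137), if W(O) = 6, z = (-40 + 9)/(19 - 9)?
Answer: -4433/10 ≈ -443.30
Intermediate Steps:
z = -31/10 ≈ -3.1000
z*(W(-6) + 137) = -31*(6 + 137)/10 = -31/10*143 = -4433/10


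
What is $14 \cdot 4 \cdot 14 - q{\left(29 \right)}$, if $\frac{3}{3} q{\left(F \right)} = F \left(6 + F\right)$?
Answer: $-231$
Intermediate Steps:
$q{\left(F \right)} = F \left(6 + F\right)$
$14 \cdot 4 \cdot 14 - q{\left(29 \right)} = 14 \cdot 4 \cdot 14 - 29 \left(6 + 29\right) = 56 \cdot 14 - 29 \cdot 35 = 784 - 1015 = -231$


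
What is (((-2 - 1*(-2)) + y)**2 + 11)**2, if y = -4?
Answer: 729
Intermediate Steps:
(((-2 - 1*(-2)) + y)**2 + 11)**2 = (((-2 - 1*(-2)) - 4)**2 + 11)**2 = (((-2 + 2) - 4)**2 + 11)**2 = ((0 - 4)**2 + 11)**2 = ((-4)**2 + 11)**2 = (16 + 11)**2 = 27**2 = 729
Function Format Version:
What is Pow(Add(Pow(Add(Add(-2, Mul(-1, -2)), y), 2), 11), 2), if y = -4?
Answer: 729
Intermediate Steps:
Pow(Add(Pow(Add(Add(-2, Mul(-1, -2)), y), 2), 11), 2) = Pow(Add(Pow(Add(Add(-2, Mul(-1, -2)), -4), 2), 11), 2) = Pow(Add(Pow(Add(Add(-2, 2), -4), 2), 11), 2) = Pow(Add(Pow(Add(0, -4), 2), 11), 2) = Pow(Add(Pow(-4, 2), 11), 2) = Pow(Add(16, 11), 2) = Pow(27, 2) = 729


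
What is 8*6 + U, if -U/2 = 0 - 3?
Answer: 54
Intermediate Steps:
U = 6 (U = -2*(0 - 3) = -2*(-3) = 6)
8*6 + U = 8*6 + 6 = 48 + 6 = 54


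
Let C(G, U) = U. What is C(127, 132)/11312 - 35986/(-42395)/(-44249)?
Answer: 61804131307/5305148011940 ≈ 0.011650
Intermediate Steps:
C(127, 132)/11312 - 35986/(-42395)/(-44249) = 132/11312 - 35986/(-42395)/(-44249) = 132*(1/11312) - 35986*(-1/42395)*(-1/44249) = 33/2828 + (35986/42395)*(-1/44249) = 33/2828 - 35986/1875936355 = 61804131307/5305148011940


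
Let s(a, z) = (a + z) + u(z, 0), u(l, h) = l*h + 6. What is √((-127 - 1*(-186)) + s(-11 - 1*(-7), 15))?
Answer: 2*√19 ≈ 8.7178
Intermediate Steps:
u(l, h) = 6 + h*l (u(l, h) = h*l + 6 = 6 + h*l)
s(a, z) = 6 + a + z (s(a, z) = (a + z) + (6 + 0*z) = (a + z) + (6 + 0) = (a + z) + 6 = 6 + a + z)
√((-127 - 1*(-186)) + s(-11 - 1*(-7), 15)) = √((-127 - 1*(-186)) + (6 + (-11 - 1*(-7)) + 15)) = √((-127 + 186) + (6 + (-11 + 7) + 15)) = √(59 + (6 - 4 + 15)) = √(59 + 17) = √76 = 2*√19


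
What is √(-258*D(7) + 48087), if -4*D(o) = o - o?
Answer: 3*√5343 ≈ 219.29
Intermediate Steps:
D(o) = 0 (D(o) = -(o - o)/4 = -¼*0 = 0)
√(-258*D(7) + 48087) = √(-258*0 + 48087) = √(0 + 48087) = √48087 = 3*√5343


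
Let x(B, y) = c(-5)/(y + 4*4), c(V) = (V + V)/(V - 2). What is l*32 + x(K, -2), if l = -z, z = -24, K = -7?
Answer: 37637/49 ≈ 768.10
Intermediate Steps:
l = 24 (l = -1*(-24) = 24)
c(V) = 2*V/(-2 + V) (c(V) = (2*V)/(-2 + V) = 2*V/(-2 + V))
x(B, y) = 10/(7*(16 + y)) (x(B, y) = (2*(-5)/(-2 - 5))/(y + 4*4) = (2*(-5)/(-7))/(y + 16) = (2*(-5)*(-1/7))/(16 + y) = 10/(7*(16 + y)))
l*32 + x(K, -2) = 24*32 + 10/(7*(16 - 2)) = 768 + (10/7)/14 = 768 + (10/7)*(1/14) = 768 + 5/49 = 37637/49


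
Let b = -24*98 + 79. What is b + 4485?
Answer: 2212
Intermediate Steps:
b = -2273 (b = -2352 + 79 = -2273)
b + 4485 = -2273 + 4485 = 2212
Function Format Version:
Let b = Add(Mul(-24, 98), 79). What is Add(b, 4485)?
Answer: 2212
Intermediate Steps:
b = -2273 (b = Add(-2352, 79) = -2273)
Add(b, 4485) = Add(-2273, 4485) = 2212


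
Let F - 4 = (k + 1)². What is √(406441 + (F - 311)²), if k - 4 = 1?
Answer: √479882 ≈ 692.74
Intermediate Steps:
k = 5 (k = 4 + 1 = 5)
F = 40 (F = 4 + (5 + 1)² = 4 + 6² = 4 + 36 = 40)
√(406441 + (F - 311)²) = √(406441 + (40 - 311)²) = √(406441 + (-271)²) = √(406441 + 73441) = √479882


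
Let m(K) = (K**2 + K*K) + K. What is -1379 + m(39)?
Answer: 1702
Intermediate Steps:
m(K) = K + 2*K**2 (m(K) = (K**2 + K**2) + K = 2*K**2 + K = K + 2*K**2)
-1379 + m(39) = -1379 + 39*(1 + 2*39) = -1379 + 39*(1 + 78) = -1379 + 39*79 = -1379 + 3081 = 1702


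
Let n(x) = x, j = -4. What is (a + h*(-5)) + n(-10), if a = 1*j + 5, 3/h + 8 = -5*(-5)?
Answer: -168/17 ≈ -9.8824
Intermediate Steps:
h = 3/17 (h = 3/(-8 - 5*(-5)) = 3/(-8 + 25) = 3/17 ≈ 0.17647)
a = 1 (a = 1*(-4) + 5 = -4 + 5 = 1)
(a + h*(-5)) + n(-10) = (1 + (3/17)*(-5)) - 10 = (1 - 15/17) - 10 = 2/17 - 10 = -168/17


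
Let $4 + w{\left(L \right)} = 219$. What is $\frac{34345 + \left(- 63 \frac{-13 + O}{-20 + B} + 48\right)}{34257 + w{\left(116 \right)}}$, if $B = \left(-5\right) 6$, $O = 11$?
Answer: $\frac{429881}{430900} \approx 0.99763$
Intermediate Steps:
$w{\left(L \right)} = 215$ ($w{\left(L \right)} = -4 + 219 = 215$)
$B = -30$
$\frac{34345 + \left(- 63 \frac{-13 + O}{-20 + B} + 48\right)}{34257 + w{\left(116 \right)}} = \frac{34345 + \left(- 63 \frac{-13 + 11}{-20 - 30} + 48\right)}{34257 + 215} = \frac{34345 + \left(- 63 \left(- \frac{2}{-50}\right) + 48\right)}{34472} = \left(34345 + \left(- 63 \left(\left(-2\right) \left(- \frac{1}{50}\right)\right) + 48\right)\right) \frac{1}{34472} = \left(34345 + \left(\left(-63\right) \frac{1}{25} + 48\right)\right) \frac{1}{34472} = \left(34345 + \left(- \frac{63}{25} + 48\right)\right) \frac{1}{34472} = \left(34345 + \frac{1137}{25}\right) \frac{1}{34472} = \frac{859762}{25} \cdot \frac{1}{34472} = \frac{429881}{430900}$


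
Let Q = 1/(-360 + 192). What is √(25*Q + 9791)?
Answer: √69084246/84 ≈ 98.949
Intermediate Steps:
Q = -1/168 (Q = 1/(-168) = -1/168 ≈ -0.0059524)
√(25*Q + 9791) = √(25*(-1/168) + 9791) = √(-25/168 + 9791) = √(1644863/168) = √69084246/84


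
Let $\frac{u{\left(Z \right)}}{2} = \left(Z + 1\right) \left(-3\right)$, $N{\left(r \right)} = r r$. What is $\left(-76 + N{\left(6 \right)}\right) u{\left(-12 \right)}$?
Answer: $-2640$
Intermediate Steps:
$N{\left(r \right)} = r^{2}$
$u{\left(Z \right)} = -6 - 6 Z$ ($u{\left(Z \right)} = 2 \left(Z + 1\right) \left(-3\right) = 2 \left(1 + Z\right) \left(-3\right) = 2 \left(-3 - 3 Z\right) = -6 - 6 Z$)
$\left(-76 + N{\left(6 \right)}\right) u{\left(-12 \right)} = \left(-76 + 6^{2}\right) \left(-6 - -72\right) = \left(-76 + 36\right) \left(-6 + 72\right) = \left(-40\right) 66 = -2640$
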